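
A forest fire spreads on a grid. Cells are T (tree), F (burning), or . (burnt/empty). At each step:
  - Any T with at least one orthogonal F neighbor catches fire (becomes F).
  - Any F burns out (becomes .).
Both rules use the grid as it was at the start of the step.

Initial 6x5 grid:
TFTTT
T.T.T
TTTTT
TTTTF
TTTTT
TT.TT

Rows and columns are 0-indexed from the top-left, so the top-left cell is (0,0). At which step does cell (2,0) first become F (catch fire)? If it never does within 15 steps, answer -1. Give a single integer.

Step 1: cell (2,0)='T' (+5 fires, +2 burnt)
Step 2: cell (2,0)='T' (+8 fires, +5 burnt)
Step 3: cell (2,0)='F' (+6 fires, +8 burnt)
  -> target ignites at step 3
Step 4: cell (2,0)='.' (+3 fires, +6 burnt)
Step 5: cell (2,0)='.' (+2 fires, +3 burnt)
Step 6: cell (2,0)='.' (+1 fires, +2 burnt)
Step 7: cell (2,0)='.' (+0 fires, +1 burnt)
  fire out at step 7

3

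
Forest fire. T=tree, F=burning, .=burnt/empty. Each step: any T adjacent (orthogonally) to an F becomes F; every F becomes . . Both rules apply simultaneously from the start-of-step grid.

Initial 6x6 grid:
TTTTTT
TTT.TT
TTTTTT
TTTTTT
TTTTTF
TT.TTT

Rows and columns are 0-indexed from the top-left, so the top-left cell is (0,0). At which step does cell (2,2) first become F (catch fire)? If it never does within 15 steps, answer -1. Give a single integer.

Step 1: cell (2,2)='T' (+3 fires, +1 burnt)
Step 2: cell (2,2)='T' (+4 fires, +3 burnt)
Step 3: cell (2,2)='T' (+5 fires, +4 burnt)
Step 4: cell (2,2)='T' (+5 fires, +5 burnt)
Step 5: cell (2,2)='F' (+5 fires, +5 burnt)
  -> target ignites at step 5
Step 6: cell (2,2)='.' (+5 fires, +5 burnt)
Step 7: cell (2,2)='.' (+3 fires, +5 burnt)
Step 8: cell (2,2)='.' (+2 fires, +3 burnt)
Step 9: cell (2,2)='.' (+1 fires, +2 burnt)
Step 10: cell (2,2)='.' (+0 fires, +1 burnt)
  fire out at step 10

5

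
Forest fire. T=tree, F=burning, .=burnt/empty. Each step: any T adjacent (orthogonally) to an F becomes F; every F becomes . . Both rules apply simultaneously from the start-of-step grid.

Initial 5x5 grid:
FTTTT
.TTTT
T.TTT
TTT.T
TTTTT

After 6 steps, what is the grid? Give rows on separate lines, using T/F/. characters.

Step 1: 1 trees catch fire, 1 burn out
  .FTTT
  .TTTT
  T.TTT
  TTT.T
  TTTTT
Step 2: 2 trees catch fire, 1 burn out
  ..FTT
  .FTTT
  T.TTT
  TTT.T
  TTTTT
Step 3: 2 trees catch fire, 2 burn out
  ...FT
  ..FTT
  T.TTT
  TTT.T
  TTTTT
Step 4: 3 trees catch fire, 2 burn out
  ....F
  ...FT
  T.FTT
  TTT.T
  TTTTT
Step 5: 3 trees catch fire, 3 burn out
  .....
  ....F
  T..FT
  TTF.T
  TTTTT
Step 6: 3 trees catch fire, 3 burn out
  .....
  .....
  T...F
  TF..T
  TTFTT

.....
.....
T...F
TF..T
TTFTT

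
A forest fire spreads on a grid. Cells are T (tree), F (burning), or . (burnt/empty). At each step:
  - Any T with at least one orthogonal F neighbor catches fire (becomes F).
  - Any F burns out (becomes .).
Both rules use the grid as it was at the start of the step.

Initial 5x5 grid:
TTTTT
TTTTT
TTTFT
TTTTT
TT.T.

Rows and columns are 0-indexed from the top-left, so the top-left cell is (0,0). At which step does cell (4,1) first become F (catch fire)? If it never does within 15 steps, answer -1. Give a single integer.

Step 1: cell (4,1)='T' (+4 fires, +1 burnt)
Step 2: cell (4,1)='T' (+7 fires, +4 burnt)
Step 3: cell (4,1)='T' (+5 fires, +7 burnt)
Step 4: cell (4,1)='F' (+4 fires, +5 burnt)
  -> target ignites at step 4
Step 5: cell (4,1)='.' (+2 fires, +4 burnt)
Step 6: cell (4,1)='.' (+0 fires, +2 burnt)
  fire out at step 6

4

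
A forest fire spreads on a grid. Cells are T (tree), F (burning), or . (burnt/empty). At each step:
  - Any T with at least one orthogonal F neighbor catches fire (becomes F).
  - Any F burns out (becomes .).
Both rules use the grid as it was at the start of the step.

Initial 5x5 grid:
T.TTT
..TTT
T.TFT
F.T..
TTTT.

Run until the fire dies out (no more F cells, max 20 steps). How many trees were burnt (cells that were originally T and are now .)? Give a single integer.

Step 1: +5 fires, +2 burnt (F count now 5)
Step 2: +5 fires, +5 burnt (F count now 5)
Step 3: +3 fires, +5 burnt (F count now 3)
Step 4: +1 fires, +3 burnt (F count now 1)
Step 5: +0 fires, +1 burnt (F count now 0)
Fire out after step 5
Initially T: 15, now '.': 24
Total burnt (originally-T cells now '.'): 14

Answer: 14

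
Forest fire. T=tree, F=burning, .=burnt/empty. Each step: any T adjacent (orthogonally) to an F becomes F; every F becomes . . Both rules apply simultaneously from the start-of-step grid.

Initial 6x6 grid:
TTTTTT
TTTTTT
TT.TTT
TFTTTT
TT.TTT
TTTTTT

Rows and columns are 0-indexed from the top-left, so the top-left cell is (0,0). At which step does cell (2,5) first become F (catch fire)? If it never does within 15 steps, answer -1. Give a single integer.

Step 1: cell (2,5)='T' (+4 fires, +1 burnt)
Step 2: cell (2,5)='T' (+5 fires, +4 burnt)
Step 3: cell (2,5)='T' (+8 fires, +5 burnt)
Step 4: cell (2,5)='T' (+7 fires, +8 burnt)
Step 5: cell (2,5)='F' (+5 fires, +7 burnt)
  -> target ignites at step 5
Step 6: cell (2,5)='.' (+3 fires, +5 burnt)
Step 7: cell (2,5)='.' (+1 fires, +3 burnt)
Step 8: cell (2,5)='.' (+0 fires, +1 burnt)
  fire out at step 8

5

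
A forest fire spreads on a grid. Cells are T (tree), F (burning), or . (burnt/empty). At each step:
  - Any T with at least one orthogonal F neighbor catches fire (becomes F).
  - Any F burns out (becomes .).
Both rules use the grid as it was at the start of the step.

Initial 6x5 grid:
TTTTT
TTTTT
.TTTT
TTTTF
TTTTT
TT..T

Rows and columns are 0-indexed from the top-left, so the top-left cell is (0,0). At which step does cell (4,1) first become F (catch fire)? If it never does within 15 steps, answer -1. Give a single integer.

Step 1: cell (4,1)='T' (+3 fires, +1 burnt)
Step 2: cell (4,1)='T' (+5 fires, +3 burnt)
Step 3: cell (4,1)='T' (+5 fires, +5 burnt)
Step 4: cell (4,1)='F' (+5 fires, +5 burnt)
  -> target ignites at step 4
Step 5: cell (4,1)='.' (+4 fires, +5 burnt)
Step 6: cell (4,1)='.' (+3 fires, +4 burnt)
Step 7: cell (4,1)='.' (+1 fires, +3 burnt)
Step 8: cell (4,1)='.' (+0 fires, +1 burnt)
  fire out at step 8

4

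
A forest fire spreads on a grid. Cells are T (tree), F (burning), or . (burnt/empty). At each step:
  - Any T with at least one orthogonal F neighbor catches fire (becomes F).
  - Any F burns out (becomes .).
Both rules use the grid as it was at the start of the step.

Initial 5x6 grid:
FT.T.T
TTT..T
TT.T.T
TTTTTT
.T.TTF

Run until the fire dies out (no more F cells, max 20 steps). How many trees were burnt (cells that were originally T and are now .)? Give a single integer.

Answer: 19

Derivation:
Step 1: +4 fires, +2 burnt (F count now 4)
Step 2: +5 fires, +4 burnt (F count now 5)
Step 3: +5 fires, +5 burnt (F count now 5)
Step 4: +4 fires, +5 burnt (F count now 4)
Step 5: +1 fires, +4 burnt (F count now 1)
Step 6: +0 fires, +1 burnt (F count now 0)
Fire out after step 6
Initially T: 20, now '.': 29
Total burnt (originally-T cells now '.'): 19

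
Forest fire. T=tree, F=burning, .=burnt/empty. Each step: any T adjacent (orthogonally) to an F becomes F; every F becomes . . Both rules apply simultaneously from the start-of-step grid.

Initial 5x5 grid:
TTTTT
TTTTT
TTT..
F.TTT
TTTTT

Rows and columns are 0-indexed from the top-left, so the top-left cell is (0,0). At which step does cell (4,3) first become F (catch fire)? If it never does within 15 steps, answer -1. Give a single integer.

Step 1: cell (4,3)='T' (+2 fires, +1 burnt)
Step 2: cell (4,3)='T' (+3 fires, +2 burnt)
Step 3: cell (4,3)='T' (+4 fires, +3 burnt)
Step 4: cell (4,3)='F' (+4 fires, +4 burnt)
  -> target ignites at step 4
Step 5: cell (4,3)='.' (+4 fires, +4 burnt)
Step 6: cell (4,3)='.' (+3 fires, +4 burnt)
Step 7: cell (4,3)='.' (+1 fires, +3 burnt)
Step 8: cell (4,3)='.' (+0 fires, +1 burnt)
  fire out at step 8

4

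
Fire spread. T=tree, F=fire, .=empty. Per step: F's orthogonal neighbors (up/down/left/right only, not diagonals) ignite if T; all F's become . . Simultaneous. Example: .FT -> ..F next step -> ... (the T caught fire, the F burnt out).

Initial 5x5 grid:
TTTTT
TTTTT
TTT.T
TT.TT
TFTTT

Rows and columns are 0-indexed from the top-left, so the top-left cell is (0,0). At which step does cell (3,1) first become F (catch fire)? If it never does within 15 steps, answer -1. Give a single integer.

Step 1: cell (3,1)='F' (+3 fires, +1 burnt)
  -> target ignites at step 1
Step 2: cell (3,1)='.' (+3 fires, +3 burnt)
Step 3: cell (3,1)='.' (+5 fires, +3 burnt)
Step 4: cell (3,1)='.' (+4 fires, +5 burnt)
Step 5: cell (3,1)='.' (+4 fires, +4 burnt)
Step 6: cell (3,1)='.' (+2 fires, +4 burnt)
Step 7: cell (3,1)='.' (+1 fires, +2 burnt)
Step 8: cell (3,1)='.' (+0 fires, +1 burnt)
  fire out at step 8

1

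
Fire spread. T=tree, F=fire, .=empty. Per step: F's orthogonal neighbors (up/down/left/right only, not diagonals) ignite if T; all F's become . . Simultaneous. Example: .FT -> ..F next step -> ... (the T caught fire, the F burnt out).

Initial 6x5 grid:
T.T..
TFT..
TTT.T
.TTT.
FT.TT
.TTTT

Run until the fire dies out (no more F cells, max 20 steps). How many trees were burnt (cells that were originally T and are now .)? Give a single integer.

Step 1: +4 fires, +2 burnt (F count now 4)
Step 2: +6 fires, +4 burnt (F count now 6)
Step 3: +2 fires, +6 burnt (F count now 2)
Step 4: +2 fires, +2 burnt (F count now 2)
Step 5: +2 fires, +2 burnt (F count now 2)
Step 6: +1 fires, +2 burnt (F count now 1)
Step 7: +0 fires, +1 burnt (F count now 0)
Fire out after step 7
Initially T: 18, now '.': 29
Total burnt (originally-T cells now '.'): 17

Answer: 17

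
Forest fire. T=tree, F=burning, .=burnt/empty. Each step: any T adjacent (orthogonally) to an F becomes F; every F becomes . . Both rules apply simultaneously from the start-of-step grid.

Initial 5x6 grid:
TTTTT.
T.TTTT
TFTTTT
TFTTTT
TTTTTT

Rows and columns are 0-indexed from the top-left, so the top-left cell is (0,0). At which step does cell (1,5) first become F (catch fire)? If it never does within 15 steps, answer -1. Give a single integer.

Step 1: cell (1,5)='T' (+5 fires, +2 burnt)
Step 2: cell (1,5)='T' (+6 fires, +5 burnt)
Step 3: cell (1,5)='T' (+6 fires, +6 burnt)
Step 4: cell (1,5)='T' (+6 fires, +6 burnt)
Step 5: cell (1,5)='F' (+3 fires, +6 burnt)
  -> target ignites at step 5
Step 6: cell (1,5)='.' (+0 fires, +3 burnt)
  fire out at step 6

5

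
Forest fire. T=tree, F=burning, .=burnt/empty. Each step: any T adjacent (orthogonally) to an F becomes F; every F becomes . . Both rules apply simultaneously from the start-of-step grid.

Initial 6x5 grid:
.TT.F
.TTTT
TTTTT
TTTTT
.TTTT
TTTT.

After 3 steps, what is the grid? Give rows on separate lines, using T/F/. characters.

Step 1: 1 trees catch fire, 1 burn out
  .TT..
  .TTTF
  TTTTT
  TTTTT
  .TTTT
  TTTT.
Step 2: 2 trees catch fire, 1 burn out
  .TT..
  .TTF.
  TTTTF
  TTTTT
  .TTTT
  TTTT.
Step 3: 3 trees catch fire, 2 burn out
  .TT..
  .TF..
  TTTF.
  TTTTF
  .TTTT
  TTTT.

.TT..
.TF..
TTTF.
TTTTF
.TTTT
TTTT.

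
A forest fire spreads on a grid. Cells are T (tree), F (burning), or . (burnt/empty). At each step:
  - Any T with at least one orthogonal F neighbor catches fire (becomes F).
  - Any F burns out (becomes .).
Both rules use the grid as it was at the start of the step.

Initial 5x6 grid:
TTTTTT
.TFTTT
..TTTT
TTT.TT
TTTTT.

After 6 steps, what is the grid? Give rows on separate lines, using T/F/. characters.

Step 1: 4 trees catch fire, 1 burn out
  TTFTTT
  .F.FTT
  ..FTTT
  TTT.TT
  TTTTT.
Step 2: 5 trees catch fire, 4 burn out
  TF.FTT
  ....FT
  ...FTT
  TTF.TT
  TTTTT.
Step 3: 6 trees catch fire, 5 burn out
  F...FT
  .....F
  ....FT
  TF..TT
  TTFTT.
Step 4: 6 trees catch fire, 6 burn out
  .....F
  ......
  .....F
  F...FT
  TF.FT.
Step 5: 3 trees catch fire, 6 burn out
  ......
  ......
  ......
  .....F
  F...F.
Step 6: 0 trees catch fire, 3 burn out
  ......
  ......
  ......
  ......
  ......

......
......
......
......
......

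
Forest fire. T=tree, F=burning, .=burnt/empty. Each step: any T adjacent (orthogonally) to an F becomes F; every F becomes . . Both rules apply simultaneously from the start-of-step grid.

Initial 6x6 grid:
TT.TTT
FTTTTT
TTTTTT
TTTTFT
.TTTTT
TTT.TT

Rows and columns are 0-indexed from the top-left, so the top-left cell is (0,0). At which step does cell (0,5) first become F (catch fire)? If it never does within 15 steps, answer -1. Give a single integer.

Step 1: cell (0,5)='T' (+7 fires, +2 burnt)
Step 2: cell (0,5)='T' (+11 fires, +7 burnt)
Step 3: cell (0,5)='T' (+7 fires, +11 burnt)
Step 4: cell (0,5)='F' (+4 fires, +7 burnt)
  -> target ignites at step 4
Step 5: cell (0,5)='.' (+1 fires, +4 burnt)
Step 6: cell (0,5)='.' (+1 fires, +1 burnt)
Step 7: cell (0,5)='.' (+0 fires, +1 burnt)
  fire out at step 7

4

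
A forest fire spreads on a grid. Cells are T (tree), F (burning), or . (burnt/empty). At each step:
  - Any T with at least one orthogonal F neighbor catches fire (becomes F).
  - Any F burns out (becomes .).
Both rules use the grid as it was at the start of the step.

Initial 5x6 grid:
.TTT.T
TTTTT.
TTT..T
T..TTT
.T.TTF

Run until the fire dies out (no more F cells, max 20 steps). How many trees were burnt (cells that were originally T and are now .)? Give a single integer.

Step 1: +2 fires, +1 burnt (F count now 2)
Step 2: +3 fires, +2 burnt (F count now 3)
Step 3: +1 fires, +3 burnt (F count now 1)
Step 4: +0 fires, +1 burnt (F count now 0)
Fire out after step 4
Initially T: 20, now '.': 16
Total burnt (originally-T cells now '.'): 6

Answer: 6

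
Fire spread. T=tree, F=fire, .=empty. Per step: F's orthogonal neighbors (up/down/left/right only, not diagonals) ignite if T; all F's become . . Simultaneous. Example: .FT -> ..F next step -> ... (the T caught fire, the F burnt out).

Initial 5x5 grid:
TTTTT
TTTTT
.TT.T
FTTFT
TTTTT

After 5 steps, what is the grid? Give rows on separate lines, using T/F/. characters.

Step 1: 5 trees catch fire, 2 burn out
  TTTTT
  TTTTT
  .TT.T
  .FF.F
  FTTFT
Step 2: 6 trees catch fire, 5 burn out
  TTTTT
  TTTTT
  .FF.F
  .....
  .FF.F
Step 3: 3 trees catch fire, 6 burn out
  TTTTT
  TFFTF
  .....
  .....
  .....
Step 4: 5 trees catch fire, 3 burn out
  TFFTF
  F..F.
  .....
  .....
  .....
Step 5: 2 trees catch fire, 5 burn out
  F..F.
  .....
  .....
  .....
  .....

F..F.
.....
.....
.....
.....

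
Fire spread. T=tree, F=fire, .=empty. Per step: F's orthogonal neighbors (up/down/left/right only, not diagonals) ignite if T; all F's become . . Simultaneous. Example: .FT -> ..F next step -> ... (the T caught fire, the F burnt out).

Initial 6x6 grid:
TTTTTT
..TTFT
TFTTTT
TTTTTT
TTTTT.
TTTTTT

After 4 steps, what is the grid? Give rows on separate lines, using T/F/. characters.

Step 1: 7 trees catch fire, 2 burn out
  TTTTFT
  ..TF.F
  F.FTFT
  TFTTTT
  TTTTT.
  TTTTTT
Step 2: 9 trees catch fire, 7 burn out
  TTTF.F
  ..F...
  ...F.F
  F.FTFT
  TFTTT.
  TTTTTT
Step 3: 7 trees catch fire, 9 burn out
  TTF...
  ......
  ......
  ...F.F
  F.FTF.
  TFTTTT
Step 4: 5 trees catch fire, 7 burn out
  TF....
  ......
  ......
  ......
  ...F..
  F.FTFT

TF....
......
......
......
...F..
F.FTFT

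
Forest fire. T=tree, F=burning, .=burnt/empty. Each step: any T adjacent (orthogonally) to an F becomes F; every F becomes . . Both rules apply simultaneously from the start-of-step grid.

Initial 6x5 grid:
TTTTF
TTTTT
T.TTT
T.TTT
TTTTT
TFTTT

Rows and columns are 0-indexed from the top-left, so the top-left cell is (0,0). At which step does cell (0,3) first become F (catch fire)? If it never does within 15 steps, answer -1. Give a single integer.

Step 1: cell (0,3)='F' (+5 fires, +2 burnt)
  -> target ignites at step 1
Step 2: cell (0,3)='.' (+6 fires, +5 burnt)
Step 3: cell (0,3)='.' (+8 fires, +6 burnt)
Step 4: cell (0,3)='.' (+6 fires, +8 burnt)
Step 5: cell (0,3)='.' (+1 fires, +6 burnt)
Step 6: cell (0,3)='.' (+0 fires, +1 burnt)
  fire out at step 6

1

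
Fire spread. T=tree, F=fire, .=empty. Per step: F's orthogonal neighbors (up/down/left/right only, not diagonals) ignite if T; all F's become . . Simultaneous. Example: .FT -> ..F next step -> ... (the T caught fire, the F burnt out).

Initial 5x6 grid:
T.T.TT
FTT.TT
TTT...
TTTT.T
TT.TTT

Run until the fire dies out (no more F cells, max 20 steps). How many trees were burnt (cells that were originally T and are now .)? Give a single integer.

Step 1: +3 fires, +1 burnt (F count now 3)
Step 2: +3 fires, +3 burnt (F count now 3)
Step 3: +4 fires, +3 burnt (F count now 4)
Step 4: +2 fires, +4 burnt (F count now 2)
Step 5: +1 fires, +2 burnt (F count now 1)
Step 6: +1 fires, +1 burnt (F count now 1)
Step 7: +1 fires, +1 burnt (F count now 1)
Step 8: +1 fires, +1 burnt (F count now 1)
Step 9: +1 fires, +1 burnt (F count now 1)
Step 10: +0 fires, +1 burnt (F count now 0)
Fire out after step 10
Initially T: 21, now '.': 26
Total burnt (originally-T cells now '.'): 17

Answer: 17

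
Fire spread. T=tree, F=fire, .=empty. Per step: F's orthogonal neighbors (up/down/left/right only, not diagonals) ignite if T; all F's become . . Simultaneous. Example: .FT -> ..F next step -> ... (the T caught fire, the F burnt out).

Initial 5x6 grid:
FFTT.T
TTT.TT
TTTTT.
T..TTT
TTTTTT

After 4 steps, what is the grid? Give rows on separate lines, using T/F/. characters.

Step 1: 3 trees catch fire, 2 burn out
  ..FT.T
  FFT.TT
  TTTTT.
  T..TTT
  TTTTTT
Step 2: 4 trees catch fire, 3 burn out
  ...F.T
  ..F.TT
  FFTTT.
  T..TTT
  TTTTTT
Step 3: 2 trees catch fire, 4 burn out
  .....T
  ....TT
  ..FTT.
  F..TTT
  TTTTTT
Step 4: 2 trees catch fire, 2 burn out
  .....T
  ....TT
  ...FT.
  ...TTT
  FTTTTT

.....T
....TT
...FT.
...TTT
FTTTTT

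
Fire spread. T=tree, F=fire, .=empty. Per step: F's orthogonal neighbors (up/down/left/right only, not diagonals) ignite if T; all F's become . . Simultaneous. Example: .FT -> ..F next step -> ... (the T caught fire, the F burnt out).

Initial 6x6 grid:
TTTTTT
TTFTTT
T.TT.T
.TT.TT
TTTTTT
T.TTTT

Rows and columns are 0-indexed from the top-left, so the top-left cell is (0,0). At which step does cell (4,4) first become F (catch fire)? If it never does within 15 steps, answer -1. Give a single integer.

Step 1: cell (4,4)='T' (+4 fires, +1 burnt)
Step 2: cell (4,4)='T' (+6 fires, +4 burnt)
Step 3: cell (4,4)='T' (+6 fires, +6 burnt)
Step 4: cell (4,4)='T' (+5 fires, +6 burnt)
Step 5: cell (4,4)='F' (+4 fires, +5 burnt)
  -> target ignites at step 5
Step 6: cell (4,4)='.' (+4 fires, +4 burnt)
Step 7: cell (4,4)='.' (+1 fires, +4 burnt)
Step 8: cell (4,4)='.' (+0 fires, +1 burnt)
  fire out at step 8

5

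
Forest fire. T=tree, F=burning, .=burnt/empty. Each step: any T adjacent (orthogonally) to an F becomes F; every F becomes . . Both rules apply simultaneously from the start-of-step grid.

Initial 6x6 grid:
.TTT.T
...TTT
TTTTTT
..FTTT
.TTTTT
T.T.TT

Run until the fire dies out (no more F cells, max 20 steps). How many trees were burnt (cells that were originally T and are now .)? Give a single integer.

Answer: 24

Derivation:
Step 1: +3 fires, +1 burnt (F count now 3)
Step 2: +6 fires, +3 burnt (F count now 6)
Step 3: +5 fires, +6 burnt (F count now 5)
Step 4: +5 fires, +5 burnt (F count now 5)
Step 5: +3 fires, +5 burnt (F count now 3)
Step 6: +2 fires, +3 burnt (F count now 2)
Step 7: +0 fires, +2 burnt (F count now 0)
Fire out after step 7
Initially T: 25, now '.': 35
Total burnt (originally-T cells now '.'): 24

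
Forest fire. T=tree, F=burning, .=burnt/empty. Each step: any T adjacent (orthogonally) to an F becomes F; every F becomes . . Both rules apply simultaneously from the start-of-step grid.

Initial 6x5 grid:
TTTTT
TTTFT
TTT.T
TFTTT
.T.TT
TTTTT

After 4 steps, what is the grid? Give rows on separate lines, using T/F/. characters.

Step 1: 7 trees catch fire, 2 burn out
  TTTFT
  TTF.F
  TFT.T
  F.FTT
  .F.TT
  TTTTT
Step 2: 8 trees catch fire, 7 burn out
  TTF.F
  TF...
  F.F.F
  ...FT
  ...TT
  TFTTT
Step 3: 6 trees catch fire, 8 burn out
  TF...
  F....
  .....
  ....F
  ...FT
  F.FTT
Step 4: 3 trees catch fire, 6 burn out
  F....
  .....
  .....
  .....
  ....F
  ...FT

F....
.....
.....
.....
....F
...FT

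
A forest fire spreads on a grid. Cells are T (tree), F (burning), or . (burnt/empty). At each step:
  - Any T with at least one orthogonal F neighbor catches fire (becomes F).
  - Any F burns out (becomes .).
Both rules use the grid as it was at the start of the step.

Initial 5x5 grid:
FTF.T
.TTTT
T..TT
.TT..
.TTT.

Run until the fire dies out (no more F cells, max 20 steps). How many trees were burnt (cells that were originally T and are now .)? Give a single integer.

Answer: 8

Derivation:
Step 1: +2 fires, +2 burnt (F count now 2)
Step 2: +2 fires, +2 burnt (F count now 2)
Step 3: +2 fires, +2 burnt (F count now 2)
Step 4: +2 fires, +2 burnt (F count now 2)
Step 5: +0 fires, +2 burnt (F count now 0)
Fire out after step 5
Initially T: 14, now '.': 19
Total burnt (originally-T cells now '.'): 8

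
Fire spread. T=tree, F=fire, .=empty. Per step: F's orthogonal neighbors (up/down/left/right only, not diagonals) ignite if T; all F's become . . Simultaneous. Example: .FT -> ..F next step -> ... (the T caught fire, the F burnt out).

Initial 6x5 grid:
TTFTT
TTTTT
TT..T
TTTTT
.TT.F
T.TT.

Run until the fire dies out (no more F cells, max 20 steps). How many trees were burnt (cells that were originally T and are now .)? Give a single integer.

Answer: 21

Derivation:
Step 1: +4 fires, +2 burnt (F count now 4)
Step 2: +6 fires, +4 burnt (F count now 6)
Step 3: +4 fires, +6 burnt (F count now 4)
Step 4: +3 fires, +4 burnt (F count now 3)
Step 5: +3 fires, +3 burnt (F count now 3)
Step 6: +1 fires, +3 burnt (F count now 1)
Step 7: +0 fires, +1 burnt (F count now 0)
Fire out after step 7
Initially T: 22, now '.': 29
Total burnt (originally-T cells now '.'): 21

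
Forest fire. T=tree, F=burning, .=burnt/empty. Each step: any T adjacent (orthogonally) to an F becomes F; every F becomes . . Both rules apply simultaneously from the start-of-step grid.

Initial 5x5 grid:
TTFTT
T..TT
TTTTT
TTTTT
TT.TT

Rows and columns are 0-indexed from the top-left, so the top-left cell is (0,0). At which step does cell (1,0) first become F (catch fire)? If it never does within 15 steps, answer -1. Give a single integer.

Step 1: cell (1,0)='T' (+2 fires, +1 burnt)
Step 2: cell (1,0)='T' (+3 fires, +2 burnt)
Step 3: cell (1,0)='F' (+3 fires, +3 burnt)
  -> target ignites at step 3
Step 4: cell (1,0)='.' (+4 fires, +3 burnt)
Step 5: cell (1,0)='.' (+5 fires, +4 burnt)
Step 6: cell (1,0)='.' (+3 fires, +5 burnt)
Step 7: cell (1,0)='.' (+1 fires, +3 burnt)
Step 8: cell (1,0)='.' (+0 fires, +1 burnt)
  fire out at step 8

3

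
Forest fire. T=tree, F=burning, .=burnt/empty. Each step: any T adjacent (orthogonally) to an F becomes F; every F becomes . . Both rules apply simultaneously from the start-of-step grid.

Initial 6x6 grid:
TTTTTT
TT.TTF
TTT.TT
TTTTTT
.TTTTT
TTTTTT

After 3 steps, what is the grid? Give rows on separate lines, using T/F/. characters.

Step 1: 3 trees catch fire, 1 burn out
  TTTTTF
  TT.TF.
  TTT.TF
  TTTTTT
  .TTTTT
  TTTTTT
Step 2: 4 trees catch fire, 3 burn out
  TTTTF.
  TT.F..
  TTT.F.
  TTTTTF
  .TTTTT
  TTTTTT
Step 3: 3 trees catch fire, 4 burn out
  TTTF..
  TT....
  TTT...
  TTTTF.
  .TTTTF
  TTTTTT

TTTF..
TT....
TTT...
TTTTF.
.TTTTF
TTTTTT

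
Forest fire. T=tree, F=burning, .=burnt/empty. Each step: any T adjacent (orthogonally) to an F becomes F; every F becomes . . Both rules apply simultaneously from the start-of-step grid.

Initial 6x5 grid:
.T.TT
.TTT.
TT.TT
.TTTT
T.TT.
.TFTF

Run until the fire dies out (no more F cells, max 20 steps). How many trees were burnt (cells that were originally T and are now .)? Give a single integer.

Answer: 18

Derivation:
Step 1: +3 fires, +2 burnt (F count now 3)
Step 2: +2 fires, +3 burnt (F count now 2)
Step 3: +2 fires, +2 burnt (F count now 2)
Step 4: +3 fires, +2 burnt (F count now 3)
Step 5: +4 fires, +3 burnt (F count now 4)
Step 6: +3 fires, +4 burnt (F count now 3)
Step 7: +1 fires, +3 burnt (F count now 1)
Step 8: +0 fires, +1 burnt (F count now 0)
Fire out after step 8
Initially T: 19, now '.': 29
Total burnt (originally-T cells now '.'): 18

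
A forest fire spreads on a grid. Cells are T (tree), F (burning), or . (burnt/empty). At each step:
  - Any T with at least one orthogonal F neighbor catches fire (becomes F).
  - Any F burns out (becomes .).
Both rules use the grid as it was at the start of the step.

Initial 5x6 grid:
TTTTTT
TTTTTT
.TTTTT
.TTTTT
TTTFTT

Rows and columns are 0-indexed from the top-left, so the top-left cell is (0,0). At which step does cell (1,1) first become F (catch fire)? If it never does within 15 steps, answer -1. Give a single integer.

Step 1: cell (1,1)='T' (+3 fires, +1 burnt)
Step 2: cell (1,1)='T' (+5 fires, +3 burnt)
Step 3: cell (1,1)='T' (+6 fires, +5 burnt)
Step 4: cell (1,1)='T' (+5 fires, +6 burnt)
Step 5: cell (1,1)='F' (+4 fires, +5 burnt)
  -> target ignites at step 5
Step 6: cell (1,1)='.' (+3 fires, +4 burnt)
Step 7: cell (1,1)='.' (+1 fires, +3 burnt)
Step 8: cell (1,1)='.' (+0 fires, +1 burnt)
  fire out at step 8

5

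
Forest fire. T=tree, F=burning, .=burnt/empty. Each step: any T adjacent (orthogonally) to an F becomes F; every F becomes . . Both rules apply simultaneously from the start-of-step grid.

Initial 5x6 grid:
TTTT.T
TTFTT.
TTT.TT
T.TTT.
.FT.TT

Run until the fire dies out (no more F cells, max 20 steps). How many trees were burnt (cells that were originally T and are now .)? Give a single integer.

Answer: 20

Derivation:
Step 1: +5 fires, +2 burnt (F count now 5)
Step 2: +6 fires, +5 burnt (F count now 6)
Step 3: +4 fires, +6 burnt (F count now 4)
Step 4: +3 fires, +4 burnt (F count now 3)
Step 5: +1 fires, +3 burnt (F count now 1)
Step 6: +1 fires, +1 burnt (F count now 1)
Step 7: +0 fires, +1 burnt (F count now 0)
Fire out after step 7
Initially T: 21, now '.': 29
Total burnt (originally-T cells now '.'): 20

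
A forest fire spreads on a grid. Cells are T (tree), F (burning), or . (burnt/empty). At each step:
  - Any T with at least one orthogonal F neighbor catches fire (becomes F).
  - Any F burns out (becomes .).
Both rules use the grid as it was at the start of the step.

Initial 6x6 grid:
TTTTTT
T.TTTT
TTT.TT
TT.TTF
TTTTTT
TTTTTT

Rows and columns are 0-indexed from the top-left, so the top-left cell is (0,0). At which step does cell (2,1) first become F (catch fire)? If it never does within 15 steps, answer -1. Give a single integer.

Step 1: cell (2,1)='T' (+3 fires, +1 burnt)
Step 2: cell (2,1)='T' (+5 fires, +3 burnt)
Step 3: cell (2,1)='T' (+4 fires, +5 burnt)
Step 4: cell (2,1)='T' (+4 fires, +4 burnt)
Step 5: cell (2,1)='T' (+4 fires, +4 burnt)
Step 6: cell (2,1)='T' (+5 fires, +4 burnt)
Step 7: cell (2,1)='F' (+4 fires, +5 burnt)
  -> target ignites at step 7
Step 8: cell (2,1)='.' (+2 fires, +4 burnt)
Step 9: cell (2,1)='.' (+1 fires, +2 burnt)
Step 10: cell (2,1)='.' (+0 fires, +1 burnt)
  fire out at step 10

7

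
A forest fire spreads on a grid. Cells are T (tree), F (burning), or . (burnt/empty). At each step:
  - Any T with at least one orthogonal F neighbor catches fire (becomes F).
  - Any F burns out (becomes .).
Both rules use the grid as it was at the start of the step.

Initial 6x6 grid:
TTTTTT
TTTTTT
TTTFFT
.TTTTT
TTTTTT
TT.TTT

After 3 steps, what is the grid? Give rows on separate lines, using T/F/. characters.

Step 1: 6 trees catch fire, 2 burn out
  TTTTTT
  TTTFFT
  TTF..F
  .TTFFT
  TTTTTT
  TT.TTT
Step 2: 9 trees catch fire, 6 burn out
  TTTFFT
  TTF..F
  TF....
  .TF..F
  TTTFFT
  TT.TTT
Step 3: 9 trees catch fire, 9 burn out
  TTF..F
  TF....
  F.....
  .F....
  TTF..F
  TT.FFT

TTF..F
TF....
F.....
.F....
TTF..F
TT.FFT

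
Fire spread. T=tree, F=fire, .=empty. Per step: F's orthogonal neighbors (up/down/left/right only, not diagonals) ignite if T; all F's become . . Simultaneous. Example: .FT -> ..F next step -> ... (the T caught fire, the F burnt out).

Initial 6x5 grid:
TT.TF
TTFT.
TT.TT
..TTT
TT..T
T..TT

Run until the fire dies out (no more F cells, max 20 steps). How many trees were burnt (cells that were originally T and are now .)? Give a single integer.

Step 1: +3 fires, +2 burnt (F count now 3)
Step 2: +4 fires, +3 burnt (F count now 4)
Step 3: +4 fires, +4 burnt (F count now 4)
Step 4: +2 fires, +4 burnt (F count now 2)
Step 5: +1 fires, +2 burnt (F count now 1)
Step 6: +1 fires, +1 burnt (F count now 1)
Step 7: +1 fires, +1 burnt (F count now 1)
Step 8: +0 fires, +1 burnt (F count now 0)
Fire out after step 8
Initially T: 19, now '.': 27
Total burnt (originally-T cells now '.'): 16

Answer: 16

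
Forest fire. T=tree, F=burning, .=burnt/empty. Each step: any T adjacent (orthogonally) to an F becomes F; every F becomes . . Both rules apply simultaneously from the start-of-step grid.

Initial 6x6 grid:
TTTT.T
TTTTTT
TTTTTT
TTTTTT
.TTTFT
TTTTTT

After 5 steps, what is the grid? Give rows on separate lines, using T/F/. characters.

Step 1: 4 trees catch fire, 1 burn out
  TTTT.T
  TTTTTT
  TTTTTT
  TTTTFT
  .TTF.F
  TTTTFT
Step 2: 6 trees catch fire, 4 burn out
  TTTT.T
  TTTTTT
  TTTTFT
  TTTF.F
  .TF...
  TTTF.F
Step 3: 6 trees catch fire, 6 burn out
  TTTT.T
  TTTTFT
  TTTF.F
  TTF...
  .F....
  TTF...
Step 4: 5 trees catch fire, 6 burn out
  TTTT.T
  TTTF.F
  TTF...
  TF....
  ......
  TF....
Step 5: 6 trees catch fire, 5 burn out
  TTTF.F
  TTF...
  TF....
  F.....
  ......
  F.....

TTTF.F
TTF...
TF....
F.....
......
F.....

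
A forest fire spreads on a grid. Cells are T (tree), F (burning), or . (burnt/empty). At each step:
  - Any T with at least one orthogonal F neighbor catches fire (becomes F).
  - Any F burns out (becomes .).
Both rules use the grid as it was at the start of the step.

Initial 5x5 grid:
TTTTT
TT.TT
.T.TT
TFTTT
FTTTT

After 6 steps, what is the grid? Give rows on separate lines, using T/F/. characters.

Step 1: 4 trees catch fire, 2 burn out
  TTTTT
  TT.TT
  .F.TT
  F.FTT
  .FTTT
Step 2: 3 trees catch fire, 4 burn out
  TTTTT
  TF.TT
  ...TT
  ...FT
  ..FTT
Step 3: 5 trees catch fire, 3 burn out
  TFTTT
  F..TT
  ...FT
  ....F
  ...FT
Step 4: 5 trees catch fire, 5 burn out
  F.FTT
  ...FT
  ....F
  .....
  ....F
Step 5: 2 trees catch fire, 5 burn out
  ...FT
  ....F
  .....
  .....
  .....
Step 6: 1 trees catch fire, 2 burn out
  ....F
  .....
  .....
  .....
  .....

....F
.....
.....
.....
.....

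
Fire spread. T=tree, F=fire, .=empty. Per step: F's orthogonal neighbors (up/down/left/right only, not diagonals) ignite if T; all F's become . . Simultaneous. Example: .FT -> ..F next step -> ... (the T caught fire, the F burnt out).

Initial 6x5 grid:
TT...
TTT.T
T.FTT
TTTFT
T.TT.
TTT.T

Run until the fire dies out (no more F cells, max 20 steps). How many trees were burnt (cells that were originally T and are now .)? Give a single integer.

Step 1: +5 fires, +2 burnt (F count now 5)
Step 2: +4 fires, +5 burnt (F count now 4)
Step 3: +5 fires, +4 burnt (F count now 5)
Step 4: +4 fires, +5 burnt (F count now 4)
Step 5: +1 fires, +4 burnt (F count now 1)
Step 6: +0 fires, +1 burnt (F count now 0)
Fire out after step 6
Initially T: 20, now '.': 29
Total burnt (originally-T cells now '.'): 19

Answer: 19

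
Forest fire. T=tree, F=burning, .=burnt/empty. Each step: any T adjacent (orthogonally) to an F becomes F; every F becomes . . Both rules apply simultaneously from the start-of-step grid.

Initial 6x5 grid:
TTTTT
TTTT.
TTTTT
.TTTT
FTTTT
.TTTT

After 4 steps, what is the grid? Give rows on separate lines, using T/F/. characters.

Step 1: 1 trees catch fire, 1 burn out
  TTTTT
  TTTT.
  TTTTT
  .TTTT
  .FTTT
  .TTTT
Step 2: 3 trees catch fire, 1 burn out
  TTTTT
  TTTT.
  TTTTT
  .FTTT
  ..FTT
  .FTTT
Step 3: 4 trees catch fire, 3 burn out
  TTTTT
  TTTT.
  TFTTT
  ..FTT
  ...FT
  ..FTT
Step 4: 6 trees catch fire, 4 burn out
  TTTTT
  TFTT.
  F.FTT
  ...FT
  ....F
  ...FT

TTTTT
TFTT.
F.FTT
...FT
....F
...FT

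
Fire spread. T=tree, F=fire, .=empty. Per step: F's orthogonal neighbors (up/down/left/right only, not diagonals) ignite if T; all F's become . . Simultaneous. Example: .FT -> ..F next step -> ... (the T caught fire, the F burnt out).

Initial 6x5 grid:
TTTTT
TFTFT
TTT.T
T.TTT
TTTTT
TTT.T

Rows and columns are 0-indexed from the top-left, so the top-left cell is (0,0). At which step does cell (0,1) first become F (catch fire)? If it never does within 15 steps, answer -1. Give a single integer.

Step 1: cell (0,1)='F' (+6 fires, +2 burnt)
  -> target ignites at step 1
Step 2: cell (0,1)='.' (+6 fires, +6 burnt)
Step 3: cell (0,1)='.' (+3 fires, +6 burnt)
Step 4: cell (0,1)='.' (+4 fires, +3 burnt)
Step 5: cell (0,1)='.' (+5 fires, +4 burnt)
Step 6: cell (0,1)='.' (+1 fires, +5 burnt)
Step 7: cell (0,1)='.' (+0 fires, +1 burnt)
  fire out at step 7

1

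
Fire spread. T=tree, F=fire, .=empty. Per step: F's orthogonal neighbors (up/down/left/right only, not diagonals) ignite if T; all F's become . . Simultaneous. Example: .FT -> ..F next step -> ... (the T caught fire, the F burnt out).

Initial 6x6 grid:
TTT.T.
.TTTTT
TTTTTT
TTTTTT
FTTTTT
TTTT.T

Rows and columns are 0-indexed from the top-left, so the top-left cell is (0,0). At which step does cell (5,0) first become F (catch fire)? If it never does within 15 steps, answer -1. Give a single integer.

Step 1: cell (5,0)='F' (+3 fires, +1 burnt)
  -> target ignites at step 1
Step 2: cell (5,0)='.' (+4 fires, +3 burnt)
Step 3: cell (5,0)='.' (+4 fires, +4 burnt)
Step 4: cell (5,0)='.' (+5 fires, +4 burnt)
Step 5: cell (5,0)='.' (+5 fires, +5 burnt)
Step 6: cell (5,0)='.' (+6 fires, +5 burnt)
Step 7: cell (5,0)='.' (+2 fires, +6 burnt)
Step 8: cell (5,0)='.' (+2 fires, +2 burnt)
Step 9: cell (5,0)='.' (+0 fires, +2 burnt)
  fire out at step 9

1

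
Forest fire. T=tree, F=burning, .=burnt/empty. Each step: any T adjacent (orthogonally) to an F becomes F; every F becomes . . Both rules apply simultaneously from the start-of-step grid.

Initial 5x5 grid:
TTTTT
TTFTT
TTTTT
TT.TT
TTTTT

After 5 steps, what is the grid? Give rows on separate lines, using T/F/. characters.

Step 1: 4 trees catch fire, 1 burn out
  TTFTT
  TF.FT
  TTFTT
  TT.TT
  TTTTT
Step 2: 6 trees catch fire, 4 burn out
  TF.FT
  F...F
  TF.FT
  TT.TT
  TTTTT
Step 3: 6 trees catch fire, 6 burn out
  F...F
  .....
  F...F
  TF.FT
  TTTTT
Step 4: 4 trees catch fire, 6 burn out
  .....
  .....
  .....
  F...F
  TFTFT
Step 5: 3 trees catch fire, 4 burn out
  .....
  .....
  .....
  .....
  F.F.F

.....
.....
.....
.....
F.F.F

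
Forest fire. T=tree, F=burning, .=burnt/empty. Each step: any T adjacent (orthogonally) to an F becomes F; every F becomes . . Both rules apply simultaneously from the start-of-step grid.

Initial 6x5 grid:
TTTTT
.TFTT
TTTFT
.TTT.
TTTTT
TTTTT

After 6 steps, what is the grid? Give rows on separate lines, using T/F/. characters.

Step 1: 6 trees catch fire, 2 burn out
  TTFTT
  .F.FT
  TTF.F
  .TTF.
  TTTTT
  TTTTT
Step 2: 6 trees catch fire, 6 burn out
  TF.FT
  ....F
  TF...
  .TF..
  TTTFT
  TTTTT
Step 3: 7 trees catch fire, 6 burn out
  F...F
  .....
  F....
  .F...
  TTF.F
  TTTFT
Step 4: 3 trees catch fire, 7 burn out
  .....
  .....
  .....
  .....
  TF...
  TTF.F
Step 5: 2 trees catch fire, 3 burn out
  .....
  .....
  .....
  .....
  F....
  TF...
Step 6: 1 trees catch fire, 2 burn out
  .....
  .....
  .....
  .....
  .....
  F....

.....
.....
.....
.....
.....
F....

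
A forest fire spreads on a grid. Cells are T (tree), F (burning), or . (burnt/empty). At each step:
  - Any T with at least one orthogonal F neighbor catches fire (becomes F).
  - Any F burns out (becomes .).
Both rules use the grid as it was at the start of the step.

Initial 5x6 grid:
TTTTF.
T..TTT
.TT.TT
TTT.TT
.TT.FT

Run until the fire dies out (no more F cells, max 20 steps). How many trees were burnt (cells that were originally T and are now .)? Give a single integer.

Step 1: +4 fires, +2 burnt (F count now 4)
Step 2: +5 fires, +4 burnt (F count now 5)
Step 3: +2 fires, +5 burnt (F count now 2)
Step 4: +1 fires, +2 burnt (F count now 1)
Step 5: +1 fires, +1 burnt (F count now 1)
Step 6: +0 fires, +1 burnt (F count now 0)
Fire out after step 6
Initially T: 20, now '.': 23
Total burnt (originally-T cells now '.'): 13

Answer: 13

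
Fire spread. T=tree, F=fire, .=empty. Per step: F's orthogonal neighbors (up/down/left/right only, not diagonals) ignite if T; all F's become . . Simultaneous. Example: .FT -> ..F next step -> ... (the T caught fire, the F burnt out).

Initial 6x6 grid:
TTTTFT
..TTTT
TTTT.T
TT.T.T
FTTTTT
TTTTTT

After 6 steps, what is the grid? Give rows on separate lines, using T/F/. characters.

Step 1: 6 trees catch fire, 2 burn out
  TTTF.F
  ..TTFT
  TTTT.T
  FT.T.T
  .FTTTT
  FTTTTT
Step 2: 7 trees catch fire, 6 burn out
  TTF...
  ..TF.F
  FTTT.T
  .F.T.T
  ..FTTT
  .FTTTT
Step 3: 7 trees catch fire, 7 burn out
  TF....
  ..F...
  .FTF.F
  ...T.T
  ...FTT
  ..FTTT
Step 4: 6 trees catch fire, 7 burn out
  F.....
  ......
  ..F...
  ...F.F
  ....FT
  ...FTT
Step 5: 2 trees catch fire, 6 burn out
  ......
  ......
  ......
  ......
  .....F
  ....FT
Step 6: 1 trees catch fire, 2 burn out
  ......
  ......
  ......
  ......
  ......
  .....F

......
......
......
......
......
.....F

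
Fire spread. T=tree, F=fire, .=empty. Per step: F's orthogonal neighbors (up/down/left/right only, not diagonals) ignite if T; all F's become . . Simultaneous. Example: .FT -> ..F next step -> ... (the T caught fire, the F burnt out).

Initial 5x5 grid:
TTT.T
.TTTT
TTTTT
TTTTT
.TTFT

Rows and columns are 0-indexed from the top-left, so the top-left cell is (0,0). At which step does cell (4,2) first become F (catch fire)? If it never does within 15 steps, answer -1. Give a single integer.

Step 1: cell (4,2)='F' (+3 fires, +1 burnt)
  -> target ignites at step 1
Step 2: cell (4,2)='.' (+4 fires, +3 burnt)
Step 3: cell (4,2)='.' (+4 fires, +4 burnt)
Step 4: cell (4,2)='.' (+4 fires, +4 burnt)
Step 5: cell (4,2)='.' (+4 fires, +4 burnt)
Step 6: cell (4,2)='.' (+1 fires, +4 burnt)
Step 7: cell (4,2)='.' (+1 fires, +1 burnt)
Step 8: cell (4,2)='.' (+0 fires, +1 burnt)
  fire out at step 8

1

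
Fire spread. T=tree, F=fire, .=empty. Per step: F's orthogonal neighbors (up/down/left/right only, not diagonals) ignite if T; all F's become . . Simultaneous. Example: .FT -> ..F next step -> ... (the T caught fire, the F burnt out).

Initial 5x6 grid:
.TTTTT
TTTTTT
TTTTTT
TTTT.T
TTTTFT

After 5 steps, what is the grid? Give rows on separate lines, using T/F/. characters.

Step 1: 2 trees catch fire, 1 burn out
  .TTTTT
  TTTTTT
  TTTTTT
  TTTT.T
  TTTF.F
Step 2: 3 trees catch fire, 2 burn out
  .TTTTT
  TTTTTT
  TTTTTT
  TTTF.F
  TTF...
Step 3: 4 trees catch fire, 3 burn out
  .TTTTT
  TTTTTT
  TTTFTF
  TTF...
  TF....
Step 4: 6 trees catch fire, 4 burn out
  .TTTTT
  TTTFTF
  TTF.F.
  TF....
  F.....
Step 5: 6 trees catch fire, 6 burn out
  .TTFTF
  TTF.F.
  TF....
  F.....
  ......

.TTFTF
TTF.F.
TF....
F.....
......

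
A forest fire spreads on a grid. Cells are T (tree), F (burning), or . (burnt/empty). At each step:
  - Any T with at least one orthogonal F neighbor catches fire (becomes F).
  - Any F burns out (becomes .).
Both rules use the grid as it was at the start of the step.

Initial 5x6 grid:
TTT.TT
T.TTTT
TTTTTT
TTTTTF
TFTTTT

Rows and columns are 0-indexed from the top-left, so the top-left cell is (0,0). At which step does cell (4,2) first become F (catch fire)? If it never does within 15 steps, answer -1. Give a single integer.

Step 1: cell (4,2)='F' (+6 fires, +2 burnt)
  -> target ignites at step 1
Step 2: cell (4,2)='.' (+8 fires, +6 burnt)
Step 3: cell (4,2)='.' (+5 fires, +8 burnt)
Step 4: cell (4,2)='.' (+4 fires, +5 burnt)
Step 5: cell (4,2)='.' (+2 fires, +4 burnt)
Step 6: cell (4,2)='.' (+1 fires, +2 burnt)
Step 7: cell (4,2)='.' (+0 fires, +1 burnt)
  fire out at step 7

1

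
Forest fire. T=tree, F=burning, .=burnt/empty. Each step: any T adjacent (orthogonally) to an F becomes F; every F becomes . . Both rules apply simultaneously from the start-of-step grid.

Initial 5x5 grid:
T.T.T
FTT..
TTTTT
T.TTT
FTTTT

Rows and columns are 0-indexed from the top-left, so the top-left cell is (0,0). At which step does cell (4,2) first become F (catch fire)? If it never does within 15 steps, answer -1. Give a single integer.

Step 1: cell (4,2)='T' (+5 fires, +2 burnt)
Step 2: cell (4,2)='F' (+3 fires, +5 burnt)
  -> target ignites at step 2
Step 3: cell (4,2)='.' (+4 fires, +3 burnt)
Step 4: cell (4,2)='.' (+3 fires, +4 burnt)
Step 5: cell (4,2)='.' (+2 fires, +3 burnt)
Step 6: cell (4,2)='.' (+0 fires, +2 burnt)
  fire out at step 6

2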